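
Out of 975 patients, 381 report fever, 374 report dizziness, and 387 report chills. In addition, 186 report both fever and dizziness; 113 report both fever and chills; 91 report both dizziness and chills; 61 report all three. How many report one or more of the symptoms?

813

Using inclusion–exclusion:
N(≥1) = 381 + 374 + 387 − 186 − 113 − 91 + 61 = 813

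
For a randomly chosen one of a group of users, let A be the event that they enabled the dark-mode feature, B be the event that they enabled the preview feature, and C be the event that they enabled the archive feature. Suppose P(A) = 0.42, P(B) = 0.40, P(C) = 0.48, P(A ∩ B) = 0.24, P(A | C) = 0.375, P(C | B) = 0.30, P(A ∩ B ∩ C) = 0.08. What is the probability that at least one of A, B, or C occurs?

0.84

P(A ∩ C) = P(C)·P(A|C) = 0.48 × 0.375 = 0.18
P(B ∩ C) = P(B)·P(C|B) = 0.40 × 0.30 = 0.12
By inclusion–exclusion:
P(A ∪ B ∪ C) = 0.42 + 0.40 + 0.48 − 0.24 − 0.18 − 0.12 + 0.08 = 0.84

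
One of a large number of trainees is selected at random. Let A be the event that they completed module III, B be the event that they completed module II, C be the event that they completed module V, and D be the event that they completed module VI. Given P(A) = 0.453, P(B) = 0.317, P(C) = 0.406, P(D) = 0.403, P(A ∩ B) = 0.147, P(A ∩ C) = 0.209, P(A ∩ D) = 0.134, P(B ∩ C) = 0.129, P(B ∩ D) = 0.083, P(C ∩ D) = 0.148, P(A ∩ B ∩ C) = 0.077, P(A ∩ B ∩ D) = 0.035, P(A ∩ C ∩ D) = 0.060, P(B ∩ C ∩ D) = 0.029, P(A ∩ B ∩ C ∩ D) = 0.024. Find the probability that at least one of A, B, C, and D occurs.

0.906

Apply inclusion-exclusion:
P(A ∪ B ∪ C ∪ D) = 0.453 + 0.317 + 0.406 + 0.403 − 0.147 − 0.209 − 0.134 − 0.129 − 0.083 − 0.148 + 0.077 + 0.035 + 0.060 + 0.029 − 0.024 = 0.906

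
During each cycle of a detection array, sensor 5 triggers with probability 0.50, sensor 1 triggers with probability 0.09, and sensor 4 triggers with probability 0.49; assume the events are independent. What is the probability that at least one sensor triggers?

0.76795

P(none) = (1 − 0.50) × (1 − 0.09) × (1 − 0.49) = 0.50 × 0.91 × 0.51 = 0.23205
P(at least one) = 1 − 0.23205 = 0.76795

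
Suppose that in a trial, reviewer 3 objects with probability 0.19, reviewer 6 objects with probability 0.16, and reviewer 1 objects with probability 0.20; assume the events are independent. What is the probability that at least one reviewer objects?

0.45568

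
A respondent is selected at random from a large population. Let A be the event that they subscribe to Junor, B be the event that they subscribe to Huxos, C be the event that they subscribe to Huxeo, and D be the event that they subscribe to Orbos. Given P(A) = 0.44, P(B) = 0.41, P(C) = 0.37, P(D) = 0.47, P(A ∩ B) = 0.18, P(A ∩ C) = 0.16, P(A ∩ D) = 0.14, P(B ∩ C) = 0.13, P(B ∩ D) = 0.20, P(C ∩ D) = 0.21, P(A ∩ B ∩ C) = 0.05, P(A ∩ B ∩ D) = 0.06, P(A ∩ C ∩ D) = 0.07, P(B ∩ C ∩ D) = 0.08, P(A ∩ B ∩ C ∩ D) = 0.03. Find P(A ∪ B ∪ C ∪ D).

0.90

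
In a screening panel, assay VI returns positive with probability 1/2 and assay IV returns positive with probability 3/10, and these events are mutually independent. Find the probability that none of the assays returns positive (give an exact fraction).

P(none) = (1 − 1/2) × (1 − 3/10) = 1/2 × 7/10 = 7/20

7/20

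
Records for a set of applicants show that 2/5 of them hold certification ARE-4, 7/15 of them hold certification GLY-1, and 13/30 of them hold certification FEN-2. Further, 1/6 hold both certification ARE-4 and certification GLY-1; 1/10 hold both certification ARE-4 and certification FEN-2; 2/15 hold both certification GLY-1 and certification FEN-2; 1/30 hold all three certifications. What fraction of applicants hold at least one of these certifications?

14/15

P(≥1) = 2/5 + 7/15 + 13/30 − 1/6 − 1/10 − 2/15 + 1/30 = 14/15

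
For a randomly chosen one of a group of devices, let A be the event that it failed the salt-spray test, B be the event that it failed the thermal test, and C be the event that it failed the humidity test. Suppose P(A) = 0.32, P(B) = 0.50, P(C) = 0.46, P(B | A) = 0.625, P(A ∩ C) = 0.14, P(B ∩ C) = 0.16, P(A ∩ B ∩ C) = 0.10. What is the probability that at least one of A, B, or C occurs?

0.88

P(A ∩ B) = P(A)·P(B|A) = 0.32 × 0.625 = 0.20
P(A ∪ B ∪ C) = 0.32 + 0.50 + 0.46 − 0.20 − 0.14 − 0.16 + 0.10 = 0.88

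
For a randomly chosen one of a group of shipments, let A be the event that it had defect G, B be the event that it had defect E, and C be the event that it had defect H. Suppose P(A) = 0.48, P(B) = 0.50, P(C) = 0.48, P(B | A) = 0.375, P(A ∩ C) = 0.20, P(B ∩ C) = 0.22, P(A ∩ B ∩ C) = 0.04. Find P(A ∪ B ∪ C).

0.90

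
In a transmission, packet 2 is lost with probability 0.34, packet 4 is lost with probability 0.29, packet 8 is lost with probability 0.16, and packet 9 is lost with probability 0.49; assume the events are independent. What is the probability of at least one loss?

0.79925176

P(none) = (1 − 0.34) × (1 − 0.29) × (1 − 0.16) × (1 − 0.49) = 0.66 × 0.71 × 0.84 × 0.51 = 0.20074824
P(at least one) = 1 − 0.20074824 = 0.79925176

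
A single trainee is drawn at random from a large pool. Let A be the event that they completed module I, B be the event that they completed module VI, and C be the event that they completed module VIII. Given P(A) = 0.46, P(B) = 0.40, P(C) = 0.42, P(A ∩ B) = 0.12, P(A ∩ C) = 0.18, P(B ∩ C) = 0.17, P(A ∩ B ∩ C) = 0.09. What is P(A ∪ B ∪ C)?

0.90

By inclusion-exclusion,
P(A ∪ B ∪ C) = 0.46 + 0.40 + 0.42 − 0.12 − 0.18 − 0.17 + 0.09 = 0.90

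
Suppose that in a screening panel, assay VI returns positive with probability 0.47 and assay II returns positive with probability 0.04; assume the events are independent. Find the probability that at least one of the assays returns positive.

P(none) = (1 − 0.47) × (1 − 0.04) = 0.53 × 0.96 = 0.5088
P(at least one) = 1 − 0.5088 = 0.4912

0.4912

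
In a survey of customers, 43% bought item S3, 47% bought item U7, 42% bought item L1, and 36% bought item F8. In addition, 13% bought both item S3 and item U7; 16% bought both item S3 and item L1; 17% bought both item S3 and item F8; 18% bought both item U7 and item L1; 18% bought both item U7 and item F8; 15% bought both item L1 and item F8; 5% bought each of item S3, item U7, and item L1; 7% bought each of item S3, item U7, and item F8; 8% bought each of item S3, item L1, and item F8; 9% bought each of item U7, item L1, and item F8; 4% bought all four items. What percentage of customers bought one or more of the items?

Apply inclusion-exclusion:
P(at least one) = 43 + 47 + 42 + 36 − 13 − 16 − 17 − 18 − 18 − 15 + 5 + 7 + 8 + 9 − 4 = 96%

96%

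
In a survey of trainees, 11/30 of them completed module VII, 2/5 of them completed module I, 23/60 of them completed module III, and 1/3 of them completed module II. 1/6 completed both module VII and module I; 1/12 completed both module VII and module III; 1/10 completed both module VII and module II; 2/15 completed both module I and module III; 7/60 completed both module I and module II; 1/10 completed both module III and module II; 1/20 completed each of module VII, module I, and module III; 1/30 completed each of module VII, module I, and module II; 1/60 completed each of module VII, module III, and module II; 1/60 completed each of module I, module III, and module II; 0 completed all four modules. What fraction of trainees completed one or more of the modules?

By inclusion–exclusion:
P(at least one) = 11/30 + 2/5 + 23/60 + 1/3 − 1/6 − 1/12 − 1/10 − 2/15 − 7/60 − 1/10 + 1/20 + 1/30 + 1/60 + 1/60 − 0 = 9/10

9/10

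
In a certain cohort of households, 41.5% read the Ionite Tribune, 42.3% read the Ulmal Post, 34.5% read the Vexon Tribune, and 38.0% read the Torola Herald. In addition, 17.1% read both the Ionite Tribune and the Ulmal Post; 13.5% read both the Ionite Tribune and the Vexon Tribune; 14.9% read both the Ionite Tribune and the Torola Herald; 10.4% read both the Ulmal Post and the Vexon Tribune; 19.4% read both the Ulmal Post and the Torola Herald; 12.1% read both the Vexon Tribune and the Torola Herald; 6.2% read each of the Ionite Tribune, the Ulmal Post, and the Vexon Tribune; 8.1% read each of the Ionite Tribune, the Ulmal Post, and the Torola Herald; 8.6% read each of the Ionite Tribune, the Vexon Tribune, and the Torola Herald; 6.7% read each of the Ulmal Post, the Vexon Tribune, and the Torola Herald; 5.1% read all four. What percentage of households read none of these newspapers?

P(at least one) = 41.5 + 42.3 + 34.5 + 38.0 − 17.1 − 13.5 − 14.9 − 10.4 − 19.4 − 12.1 + 6.2 + 8.1 + 8.6 + 6.7 − 5.1 = 93.4%
P(none) = 100% − 93.4% = 6.6%

6.6%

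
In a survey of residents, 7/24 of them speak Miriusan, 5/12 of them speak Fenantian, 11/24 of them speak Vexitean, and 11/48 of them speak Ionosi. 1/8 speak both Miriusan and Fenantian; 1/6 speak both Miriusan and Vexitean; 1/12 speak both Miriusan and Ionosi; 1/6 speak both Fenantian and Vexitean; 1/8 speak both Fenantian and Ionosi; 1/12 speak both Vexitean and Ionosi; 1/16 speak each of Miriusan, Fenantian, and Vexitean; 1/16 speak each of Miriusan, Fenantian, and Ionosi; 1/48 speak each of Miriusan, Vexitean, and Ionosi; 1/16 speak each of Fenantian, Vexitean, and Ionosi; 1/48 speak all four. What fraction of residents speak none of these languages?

1/6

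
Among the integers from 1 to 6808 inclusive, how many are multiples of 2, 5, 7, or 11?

4686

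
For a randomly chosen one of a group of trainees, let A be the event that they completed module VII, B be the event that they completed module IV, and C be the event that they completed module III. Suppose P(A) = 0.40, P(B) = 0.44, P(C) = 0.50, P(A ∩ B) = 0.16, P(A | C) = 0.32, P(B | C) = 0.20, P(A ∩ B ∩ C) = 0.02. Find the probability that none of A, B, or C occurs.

0.06

P(A ∩ C) = P(C)·P(A|C) = 0.50 × 0.32 = 0.16
P(B ∩ C) = P(C)·P(B|C) = 0.50 × 0.20 = 0.10
P(A ∪ B ∪ C) = 0.40 + 0.44 + 0.50 − 0.16 − 0.16 − 0.10 + 0.02 = 0.94
P(none) = 1 − 0.94 = 0.06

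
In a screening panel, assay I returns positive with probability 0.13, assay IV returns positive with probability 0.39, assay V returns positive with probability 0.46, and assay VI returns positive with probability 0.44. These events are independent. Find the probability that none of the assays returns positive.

Independence gives P(none) = ∏(1 − pᵢ).
P(none) = (1 − 0.13) × (1 − 0.39) × (1 − 0.46) × (1 − 0.44) = 0.87 × 0.61 × 0.54 × 0.56 = 0.16048368

0.16048368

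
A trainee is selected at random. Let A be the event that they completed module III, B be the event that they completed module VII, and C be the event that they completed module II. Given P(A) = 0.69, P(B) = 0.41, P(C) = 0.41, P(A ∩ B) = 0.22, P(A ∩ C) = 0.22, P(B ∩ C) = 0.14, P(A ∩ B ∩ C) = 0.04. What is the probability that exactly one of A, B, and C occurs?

0.47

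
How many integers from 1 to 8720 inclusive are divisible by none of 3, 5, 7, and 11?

3626

floor(8720/3) + floor(8720/5) + floor(8720/7) + floor(8720/11) − floor(8720/15) − floor(8720/21) − floor(8720/33) − floor(8720/35) − floor(8720/55) − floor(8720/77) + floor(8720/105) + floor(8720/165) + floor(8720/231) + floor(8720/385) − floor(8720/1155) = 2906 + 1744 + 1245 + 792 − 581 − 415 − 264 − 249 − 158 − 113 + 83 + 52 + 37 + 22 − 7 = 5094
8720 − 5094 = 3626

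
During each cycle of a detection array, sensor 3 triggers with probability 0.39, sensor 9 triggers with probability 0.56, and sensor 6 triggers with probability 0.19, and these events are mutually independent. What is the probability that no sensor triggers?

0.217404

P(none) = (1 − 0.39) × (1 − 0.56) × (1 − 0.19) = 0.61 × 0.44 × 0.81 = 0.217404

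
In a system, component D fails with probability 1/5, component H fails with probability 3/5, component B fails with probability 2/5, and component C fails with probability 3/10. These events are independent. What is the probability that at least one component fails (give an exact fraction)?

P(none) = (1 − 1/5) × (1 − 3/5) × (1 − 2/5) × (1 − 3/10) = 4/5 × 2/5 × 3/5 × 7/10 = 84/625
P(at least one) = 1 − 84/625 = 541/625

541/625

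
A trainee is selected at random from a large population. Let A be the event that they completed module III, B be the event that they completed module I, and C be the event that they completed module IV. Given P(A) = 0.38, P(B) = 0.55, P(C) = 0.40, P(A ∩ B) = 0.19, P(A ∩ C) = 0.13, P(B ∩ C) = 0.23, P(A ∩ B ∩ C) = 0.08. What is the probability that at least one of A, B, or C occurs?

Inclusion–exclusion gives
P(A ∪ B ∪ C) = 0.38 + 0.55 + 0.40 − 0.19 − 0.13 − 0.23 + 0.08 = 0.86

0.86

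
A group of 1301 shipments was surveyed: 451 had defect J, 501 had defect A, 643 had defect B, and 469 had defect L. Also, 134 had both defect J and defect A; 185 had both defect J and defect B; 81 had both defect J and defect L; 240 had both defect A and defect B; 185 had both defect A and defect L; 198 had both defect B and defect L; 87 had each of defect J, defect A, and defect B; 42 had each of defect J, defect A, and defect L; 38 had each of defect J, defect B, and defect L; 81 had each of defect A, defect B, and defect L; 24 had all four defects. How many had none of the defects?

36

Using inclusion–exclusion:
|at least one| = 451 + 501 + 643 + 469 − 134 − 185 − 81 − 240 − 185 − 198 + 87 + 42 + 38 + 81 − 24 = 1265
None: 1301 − 1265 = 36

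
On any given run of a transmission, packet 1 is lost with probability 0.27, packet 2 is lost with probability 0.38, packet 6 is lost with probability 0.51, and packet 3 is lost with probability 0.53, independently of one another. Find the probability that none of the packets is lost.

Independence gives P(none) = ∏(1 − pᵢ).
P(none) = (1 − 0.27) × (1 − 0.38) × (1 − 0.51) × (1 − 0.53) = 0.73 × 0.62 × 0.49 × 0.47 = 0.10423378

0.10423378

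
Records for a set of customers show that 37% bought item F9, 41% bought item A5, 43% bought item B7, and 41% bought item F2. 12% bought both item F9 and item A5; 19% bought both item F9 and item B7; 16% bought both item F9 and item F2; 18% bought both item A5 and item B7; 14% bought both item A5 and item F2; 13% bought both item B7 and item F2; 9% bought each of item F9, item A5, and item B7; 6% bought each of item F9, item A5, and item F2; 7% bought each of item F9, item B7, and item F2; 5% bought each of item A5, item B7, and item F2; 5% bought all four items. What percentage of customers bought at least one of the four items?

92%

P(at least one) = 37 + 41 + 43 + 41 − 12 − 19 − 16 − 18 − 14 − 13 + 9 + 6 + 7 + 5 − 5 = 92%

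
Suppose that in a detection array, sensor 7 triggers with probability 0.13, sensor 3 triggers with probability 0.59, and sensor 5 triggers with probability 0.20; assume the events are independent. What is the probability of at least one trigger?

P(none) = (1 − 0.13) × (1 − 0.59) × (1 − 0.20) = 0.87 × 0.41 × 0.80 = 0.28536
P(at least one) = 1 − 0.28536 = 0.71464

0.71464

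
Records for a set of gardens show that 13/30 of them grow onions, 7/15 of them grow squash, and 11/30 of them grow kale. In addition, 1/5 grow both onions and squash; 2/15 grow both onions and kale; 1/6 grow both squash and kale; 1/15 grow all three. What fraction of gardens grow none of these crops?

1/6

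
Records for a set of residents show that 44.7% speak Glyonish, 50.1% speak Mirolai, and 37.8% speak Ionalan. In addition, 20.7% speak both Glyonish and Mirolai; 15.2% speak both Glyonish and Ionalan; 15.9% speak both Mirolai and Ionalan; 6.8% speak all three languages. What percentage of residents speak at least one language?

By inclusion–exclusion:
P(at least one) = 44.7 + 50.1 + 37.8 − 20.7 − 15.2 − 15.9 + 6.8 = 87.6%

87.6%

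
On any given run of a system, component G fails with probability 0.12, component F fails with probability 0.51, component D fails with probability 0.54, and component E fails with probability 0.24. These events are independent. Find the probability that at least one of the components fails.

0.84925248

P(none) = (1 − 0.12) × (1 − 0.51) × (1 − 0.54) × (1 − 0.24) = 0.88 × 0.49 × 0.46 × 0.76 = 0.15074752
P(at least one) = 1 − 0.15074752 = 0.84925248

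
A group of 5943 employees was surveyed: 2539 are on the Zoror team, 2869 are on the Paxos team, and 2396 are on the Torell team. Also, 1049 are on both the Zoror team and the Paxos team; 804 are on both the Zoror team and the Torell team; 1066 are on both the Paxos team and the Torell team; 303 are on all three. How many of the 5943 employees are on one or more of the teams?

5188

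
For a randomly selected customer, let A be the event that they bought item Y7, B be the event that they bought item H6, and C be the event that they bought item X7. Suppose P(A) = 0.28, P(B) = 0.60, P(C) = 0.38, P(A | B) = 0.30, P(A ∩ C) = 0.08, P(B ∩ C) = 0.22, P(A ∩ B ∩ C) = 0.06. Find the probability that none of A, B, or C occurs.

P(A ∩ B) = P(B)·P(A|B) = 0.60 × 0.30 = 0.18
Using inclusion–exclusion:
P(A ∪ B ∪ C) = 0.28 + 0.60 + 0.38 − 0.18 − 0.08 − 0.22 + 0.06 = 0.84
P(none) = 1 − 0.84 = 0.16

0.16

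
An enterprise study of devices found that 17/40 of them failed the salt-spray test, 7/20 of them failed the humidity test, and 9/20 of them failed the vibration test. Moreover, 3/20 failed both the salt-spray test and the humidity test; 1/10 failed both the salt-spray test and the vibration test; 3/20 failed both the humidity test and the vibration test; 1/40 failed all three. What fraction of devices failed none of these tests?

3/20

By inclusion–exclusion:
P(at least one) = 17/40 + 7/20 + 9/20 − 3/20 − 1/10 − 3/20 + 1/40 = 17/20
P(none) = 1 − 17/20 = 3/20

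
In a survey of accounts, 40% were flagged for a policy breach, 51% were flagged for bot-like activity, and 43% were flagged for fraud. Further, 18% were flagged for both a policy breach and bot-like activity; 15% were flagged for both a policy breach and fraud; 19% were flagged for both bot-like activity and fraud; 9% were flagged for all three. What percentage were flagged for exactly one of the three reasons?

Using the inclusion–exclusion count for exactly one event:
P(exactly one) = 40 + 51 + 43 − 2·18 − 2·15 − 2·19 + 3·9 = 57%

57%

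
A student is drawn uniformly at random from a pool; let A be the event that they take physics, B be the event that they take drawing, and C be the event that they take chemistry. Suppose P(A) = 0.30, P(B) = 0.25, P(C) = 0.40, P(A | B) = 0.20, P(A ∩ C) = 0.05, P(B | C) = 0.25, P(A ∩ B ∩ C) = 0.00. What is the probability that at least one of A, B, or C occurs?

P(A ∩ B) = P(B)·P(A|B) = 0.25 × 0.20 = 0.05
P(B ∩ C) = P(C)·P(B|C) = 0.40 × 0.25 = 0.10
P(A ∪ B ∪ C) = 0.30 + 0.25 + 0.40 − 0.05 − 0.05 − 0.10 + 0.00 = 0.75

0.75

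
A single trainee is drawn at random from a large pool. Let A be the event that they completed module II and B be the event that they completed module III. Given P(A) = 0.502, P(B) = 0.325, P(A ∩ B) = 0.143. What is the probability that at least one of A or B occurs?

0.684

P(A ∪ B) = 0.502 + 0.325 − 0.143 = 0.684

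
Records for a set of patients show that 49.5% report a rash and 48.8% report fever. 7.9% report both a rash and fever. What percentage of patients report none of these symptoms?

Inclusion–exclusion gives
P(at least one) = 49.5 + 48.8 − 7.9 = 90.4%
P(none) = 100% − 90.4% = 9.6%

9.6%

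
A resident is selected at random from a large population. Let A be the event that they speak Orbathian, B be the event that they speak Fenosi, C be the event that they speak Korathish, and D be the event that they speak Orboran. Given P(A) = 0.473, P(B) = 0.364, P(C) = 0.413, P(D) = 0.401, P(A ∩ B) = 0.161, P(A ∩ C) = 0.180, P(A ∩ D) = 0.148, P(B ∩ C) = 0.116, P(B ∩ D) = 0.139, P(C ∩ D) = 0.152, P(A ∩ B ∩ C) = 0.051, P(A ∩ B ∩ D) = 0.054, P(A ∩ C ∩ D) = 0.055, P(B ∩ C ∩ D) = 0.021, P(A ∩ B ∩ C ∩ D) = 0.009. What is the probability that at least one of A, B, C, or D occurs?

Apply inclusion-exclusion:
P(A ∪ B ∪ C ∪ D) = 0.473 + 0.364 + 0.413 + 0.401 − 0.161 − 0.180 − 0.148 − 0.116 − 0.139 − 0.152 + 0.051 + 0.054 + 0.055 + 0.021 − 0.009 = 0.927

0.927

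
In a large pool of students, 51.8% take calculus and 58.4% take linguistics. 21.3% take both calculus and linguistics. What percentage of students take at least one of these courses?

88.9%

P(union) = 51.8 + 58.4 − 21.3 = 88.9%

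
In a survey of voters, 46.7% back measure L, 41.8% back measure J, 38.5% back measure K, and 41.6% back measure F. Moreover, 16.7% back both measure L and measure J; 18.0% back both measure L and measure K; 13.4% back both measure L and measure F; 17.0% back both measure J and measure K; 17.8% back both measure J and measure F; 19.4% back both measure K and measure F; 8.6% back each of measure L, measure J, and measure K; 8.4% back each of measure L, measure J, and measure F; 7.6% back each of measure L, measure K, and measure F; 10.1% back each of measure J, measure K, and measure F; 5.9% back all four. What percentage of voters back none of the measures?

By inclusion–exclusion:
P(≥1) = 46.7 + 41.8 + 38.5 + 41.6 − 16.7 − 18.0 − 13.4 − 17.0 − 17.8 − 19.4 + 8.6 + 8.4 + 7.6 + 10.1 − 5.9 = 95.1%
P(none) = 100% − 95.1% = 4.9%

4.9%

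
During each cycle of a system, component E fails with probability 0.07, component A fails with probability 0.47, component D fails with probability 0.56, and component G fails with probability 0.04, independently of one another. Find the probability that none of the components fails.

0.20820096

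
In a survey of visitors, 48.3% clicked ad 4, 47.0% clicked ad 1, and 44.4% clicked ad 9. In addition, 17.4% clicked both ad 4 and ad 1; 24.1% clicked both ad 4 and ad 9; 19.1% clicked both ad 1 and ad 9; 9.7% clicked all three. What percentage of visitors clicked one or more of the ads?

By inclusion-exclusion,
P(union) = 48.3 + 47.0 + 44.4 − 17.4 − 24.1 − 19.1 + 9.7 = 88.8%

88.8%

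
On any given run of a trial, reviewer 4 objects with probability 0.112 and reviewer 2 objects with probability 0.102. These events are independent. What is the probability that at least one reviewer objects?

0.202576

P(none) = (1 − 0.112) × (1 − 0.102) = 0.888 × 0.898 = 0.797424
P(at least one) = 1 − 0.797424 = 0.202576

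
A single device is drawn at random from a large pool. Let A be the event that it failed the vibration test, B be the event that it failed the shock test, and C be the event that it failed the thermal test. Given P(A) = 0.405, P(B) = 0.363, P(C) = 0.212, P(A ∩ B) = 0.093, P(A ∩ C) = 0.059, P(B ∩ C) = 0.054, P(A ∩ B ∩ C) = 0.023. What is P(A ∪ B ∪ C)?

0.797

By inclusion-exclusion,
P(A ∪ B ∪ C) = 0.405 + 0.363 + 0.212 − 0.093 − 0.059 − 0.054 + 0.023 = 0.797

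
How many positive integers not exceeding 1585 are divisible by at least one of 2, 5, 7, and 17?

⌊1585/2⌋ + ⌊1585/5⌋ + ⌊1585/7⌋ + ⌊1585/17⌋ − ⌊1585/10⌋ − ⌊1585/14⌋ − ⌊1585/34⌋ − ⌊1585/35⌋ − ⌊1585/85⌋ − ⌊1585/119⌋ + ⌊1585/70⌋ + ⌊1585/170⌋ + ⌊1585/238⌋ + ⌊1585/595⌋ − ⌊1585/1190⌋ = 792 + 317 + 226 + 93 − 158 − 113 − 46 − 45 − 18 − 13 + 22 + 9 + 6 + 2 − 1 = 1073

1073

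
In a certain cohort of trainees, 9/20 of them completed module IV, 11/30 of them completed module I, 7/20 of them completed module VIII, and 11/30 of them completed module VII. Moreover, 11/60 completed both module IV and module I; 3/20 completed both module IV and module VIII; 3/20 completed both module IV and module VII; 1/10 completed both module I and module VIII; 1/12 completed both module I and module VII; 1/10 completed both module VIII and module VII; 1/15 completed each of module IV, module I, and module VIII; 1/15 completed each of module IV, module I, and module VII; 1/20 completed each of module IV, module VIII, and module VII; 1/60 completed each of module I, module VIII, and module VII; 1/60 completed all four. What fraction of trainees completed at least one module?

19/20

By inclusion-exclusion,
P(at least one) = 9/20 + 11/30 + 7/20 + 11/30 − 11/60 − 3/20 − 3/20 − 1/10 − 1/12 − 1/10 + 1/15 + 1/15 + 1/20 + 1/60 − 1/60 = 19/20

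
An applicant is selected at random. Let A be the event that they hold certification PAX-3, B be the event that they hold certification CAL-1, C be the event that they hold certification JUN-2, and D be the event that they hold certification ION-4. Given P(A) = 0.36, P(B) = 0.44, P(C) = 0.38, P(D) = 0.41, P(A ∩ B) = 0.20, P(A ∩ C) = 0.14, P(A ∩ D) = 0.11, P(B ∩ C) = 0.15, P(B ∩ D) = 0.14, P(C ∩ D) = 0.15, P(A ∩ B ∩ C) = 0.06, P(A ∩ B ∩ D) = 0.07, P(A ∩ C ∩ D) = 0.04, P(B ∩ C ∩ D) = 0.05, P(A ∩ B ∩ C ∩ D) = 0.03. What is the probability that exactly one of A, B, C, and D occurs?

0.35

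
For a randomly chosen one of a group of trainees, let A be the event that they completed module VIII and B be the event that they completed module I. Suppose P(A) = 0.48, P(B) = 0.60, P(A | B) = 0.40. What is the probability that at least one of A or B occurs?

P(A ∩ B) = P(B)·P(A|B) = 0.60 × 0.40 = 0.24
P(A ∪ B) = 0.48 + 0.60 − 0.24 = 0.84

0.84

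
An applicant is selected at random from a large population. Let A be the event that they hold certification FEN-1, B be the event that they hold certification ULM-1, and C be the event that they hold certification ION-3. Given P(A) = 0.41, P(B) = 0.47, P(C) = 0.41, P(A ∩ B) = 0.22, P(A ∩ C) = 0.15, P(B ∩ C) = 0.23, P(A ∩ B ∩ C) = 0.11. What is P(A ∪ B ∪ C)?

Apply inclusion-exclusion:
P(A ∪ B ∪ C) = 0.41 + 0.47 + 0.41 − 0.22 − 0.15 − 0.23 + 0.11 = 0.80

0.80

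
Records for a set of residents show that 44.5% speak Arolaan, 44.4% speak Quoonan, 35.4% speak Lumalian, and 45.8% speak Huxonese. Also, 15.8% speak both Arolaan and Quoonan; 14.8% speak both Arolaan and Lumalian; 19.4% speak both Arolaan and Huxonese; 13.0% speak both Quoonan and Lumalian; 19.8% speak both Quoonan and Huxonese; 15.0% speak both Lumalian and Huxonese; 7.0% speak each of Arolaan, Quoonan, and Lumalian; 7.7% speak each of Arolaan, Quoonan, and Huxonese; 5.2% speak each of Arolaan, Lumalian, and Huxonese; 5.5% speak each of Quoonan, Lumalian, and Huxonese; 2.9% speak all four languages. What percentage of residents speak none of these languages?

Inclusion–exclusion gives
P(≥1) = 44.5 + 44.4 + 35.4 + 45.8 − 15.8 − 14.8 − 19.4 − 13.0 − 19.8 − 15.0 + 7.0 + 7.7 + 5.2 + 5.5 − 2.9 = 94.8%
P(none) = 100% − 94.8% = 5.2%

5.2%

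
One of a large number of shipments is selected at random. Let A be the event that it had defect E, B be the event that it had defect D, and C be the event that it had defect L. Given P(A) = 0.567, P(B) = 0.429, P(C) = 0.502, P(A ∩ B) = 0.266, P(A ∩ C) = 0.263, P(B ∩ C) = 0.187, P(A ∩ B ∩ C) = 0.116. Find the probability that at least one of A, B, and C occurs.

By inclusion–exclusion:
P(A ∪ B ∪ C) = 0.567 + 0.429 + 0.502 − 0.266 − 0.263 − 0.187 + 0.116 = 0.898

0.898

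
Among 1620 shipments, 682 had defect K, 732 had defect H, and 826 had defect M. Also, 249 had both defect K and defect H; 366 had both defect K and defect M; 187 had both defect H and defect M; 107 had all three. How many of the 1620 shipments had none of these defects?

Apply inclusion-exclusion:
|union| = 682 + 732 + 826 − 249 − 366 − 187 + 107 = 1545
None: 1620 − 1545 = 75

75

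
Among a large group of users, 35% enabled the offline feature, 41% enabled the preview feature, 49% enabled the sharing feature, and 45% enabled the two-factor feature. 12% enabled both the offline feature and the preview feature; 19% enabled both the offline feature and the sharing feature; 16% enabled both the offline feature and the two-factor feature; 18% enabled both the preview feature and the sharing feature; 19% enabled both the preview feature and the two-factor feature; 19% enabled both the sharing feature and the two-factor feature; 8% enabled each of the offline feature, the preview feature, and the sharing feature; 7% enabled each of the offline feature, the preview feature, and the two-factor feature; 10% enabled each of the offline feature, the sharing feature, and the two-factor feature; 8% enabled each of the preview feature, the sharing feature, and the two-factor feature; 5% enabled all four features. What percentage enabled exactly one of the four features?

Using the inclusion–exclusion count for exactly one event:
P(exactly one) = 35 + 41 + 49 + 45 − 2·12 − 2·19 − 2·16 − 2·18 − 2·19 − 2·19 + 3·8 + 3·7 + 3·10 + 3·8 − 4·5 = 43%

43%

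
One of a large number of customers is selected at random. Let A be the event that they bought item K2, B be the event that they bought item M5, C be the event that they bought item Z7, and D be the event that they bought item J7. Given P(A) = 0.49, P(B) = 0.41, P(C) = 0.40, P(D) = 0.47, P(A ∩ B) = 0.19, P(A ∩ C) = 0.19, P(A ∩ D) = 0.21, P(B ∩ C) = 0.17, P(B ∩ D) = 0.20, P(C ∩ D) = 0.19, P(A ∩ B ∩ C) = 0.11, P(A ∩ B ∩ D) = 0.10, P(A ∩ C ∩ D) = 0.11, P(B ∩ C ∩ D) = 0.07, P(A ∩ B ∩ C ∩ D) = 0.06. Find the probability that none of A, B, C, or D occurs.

P(A ∪ B ∪ C ∪ D) = 0.49 + 0.41 + 0.40 + 0.47 − 0.19 − 0.19 − 0.21 − 0.17 − 0.20 − 0.19 + 0.11 + 0.10 + 0.11 + 0.07 − 0.06 = 0.95
P(none) = 1 − 0.95 = 0.05

0.05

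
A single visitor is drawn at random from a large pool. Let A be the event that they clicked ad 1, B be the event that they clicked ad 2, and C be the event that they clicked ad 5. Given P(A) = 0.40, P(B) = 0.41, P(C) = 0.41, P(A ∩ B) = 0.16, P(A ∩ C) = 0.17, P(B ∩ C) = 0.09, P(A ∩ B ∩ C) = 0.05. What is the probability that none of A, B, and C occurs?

0.15

Inclusion–exclusion gives
P(A ∪ B ∪ C) = 0.40 + 0.41 + 0.41 − 0.16 − 0.17 − 0.09 + 0.05 = 0.85
P(none) = 1 − 0.85 = 0.15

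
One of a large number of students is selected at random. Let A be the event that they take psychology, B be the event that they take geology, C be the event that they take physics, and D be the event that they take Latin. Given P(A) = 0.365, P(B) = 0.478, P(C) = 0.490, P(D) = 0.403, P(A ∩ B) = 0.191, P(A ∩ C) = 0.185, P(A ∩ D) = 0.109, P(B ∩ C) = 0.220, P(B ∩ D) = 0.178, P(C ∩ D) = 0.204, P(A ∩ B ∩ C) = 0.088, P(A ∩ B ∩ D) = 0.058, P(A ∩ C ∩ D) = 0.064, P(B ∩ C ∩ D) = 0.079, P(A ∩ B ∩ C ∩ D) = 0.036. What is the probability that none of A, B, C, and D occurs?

By inclusion–exclusion:
P(A ∪ B ∪ C ∪ D) = 0.365 + 0.478 + 0.490 + 0.403 − 0.191 − 0.185 − 0.109 − 0.220 − 0.178 − 0.204 + 0.088 + 0.058 + 0.064 + 0.079 − 0.036 = 0.902
P(none) = 1 − 0.902 = 0.098

0.098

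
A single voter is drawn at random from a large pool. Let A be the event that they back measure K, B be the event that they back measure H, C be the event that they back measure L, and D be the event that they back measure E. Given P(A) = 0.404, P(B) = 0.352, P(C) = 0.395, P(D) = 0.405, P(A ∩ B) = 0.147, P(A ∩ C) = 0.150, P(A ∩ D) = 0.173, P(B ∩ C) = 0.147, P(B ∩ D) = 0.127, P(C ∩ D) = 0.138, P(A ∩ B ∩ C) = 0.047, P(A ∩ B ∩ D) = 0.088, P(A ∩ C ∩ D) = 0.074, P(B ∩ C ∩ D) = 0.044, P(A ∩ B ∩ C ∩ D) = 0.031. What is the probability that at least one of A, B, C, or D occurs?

P(A ∪ B ∪ C ∪ D) = 0.404 + 0.352 + 0.395 + 0.405 − 0.147 − 0.150 − 0.173 − 0.147 − 0.127 − 0.138 + 0.047 + 0.088 + 0.074 + 0.044 − 0.031 = 0.896

0.896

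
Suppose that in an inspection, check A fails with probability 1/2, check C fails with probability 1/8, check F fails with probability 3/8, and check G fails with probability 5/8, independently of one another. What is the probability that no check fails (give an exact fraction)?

105/1024

P(none) = (1 − 1/2) × (1 − 1/8) × (1 − 3/8) × (1 − 5/8) = 1/2 × 7/8 × 5/8 × 3/8 = 105/1024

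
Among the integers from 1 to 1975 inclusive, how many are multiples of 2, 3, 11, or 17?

1412

By inclusion–exclusion:
floor(1975/2) + floor(1975/3) + floor(1975/11) + floor(1975/17) − floor(1975/6) − floor(1975/22) − floor(1975/34) − floor(1975/33) − floor(1975/51) − floor(1975/187) + floor(1975/66) + floor(1975/102) + floor(1975/374) + floor(1975/561) − floor(1975/1122) = 987 + 658 + 179 + 116 − 329 − 89 − 58 − 59 − 38 − 10 + 29 + 19 + 5 + 3 − 1 = 1412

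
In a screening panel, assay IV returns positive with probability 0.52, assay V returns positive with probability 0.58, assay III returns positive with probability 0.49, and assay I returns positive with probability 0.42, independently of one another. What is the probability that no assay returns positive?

Since the events are independent, P(none) is the product of the individual non-occurrence probabilities.
P(none) = (1 − 0.52) × (1 − 0.58) × (1 − 0.49) × (1 − 0.42) = 0.48 × 0.42 × 0.51 × 0.58 = 0.05963328

0.05963328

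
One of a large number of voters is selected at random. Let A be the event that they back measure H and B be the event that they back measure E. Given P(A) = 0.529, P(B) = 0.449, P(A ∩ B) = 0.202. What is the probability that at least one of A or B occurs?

By inclusion-exclusion,
P(A ∪ B) = 0.529 + 0.449 − 0.202 = 0.776

0.776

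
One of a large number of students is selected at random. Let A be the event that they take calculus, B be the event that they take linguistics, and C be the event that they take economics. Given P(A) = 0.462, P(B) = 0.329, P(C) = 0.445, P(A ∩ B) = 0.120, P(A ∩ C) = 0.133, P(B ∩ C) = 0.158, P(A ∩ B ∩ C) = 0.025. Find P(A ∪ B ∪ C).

P(A ∪ B ∪ C) = 0.462 + 0.329 + 0.445 − 0.120 − 0.133 − 0.158 + 0.025 = 0.850

0.850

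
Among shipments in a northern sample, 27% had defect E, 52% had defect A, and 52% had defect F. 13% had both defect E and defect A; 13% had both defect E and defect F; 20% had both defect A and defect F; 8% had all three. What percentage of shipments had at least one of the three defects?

P(at least one) = 27 + 52 + 52 − 13 − 13 − 20 + 8 = 93%

93%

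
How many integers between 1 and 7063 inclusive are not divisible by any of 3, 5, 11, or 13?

floor(7063/3) + floor(7063/5) + floor(7063/11) + floor(7063/13) − floor(7063/15) − floor(7063/33) − floor(7063/39) − floor(7063/55) − floor(7063/65) − floor(7063/143) + floor(7063/165) + floor(7063/195) + floor(7063/429) + floor(7063/715) − floor(7063/2145) = 2354 + 1412 + 642 + 543 − 470 − 214 − 181 − 128 − 108 − 49 + 42 + 36 + 16 + 9 − 3 = 3901
7063 − 3901 = 3162

3162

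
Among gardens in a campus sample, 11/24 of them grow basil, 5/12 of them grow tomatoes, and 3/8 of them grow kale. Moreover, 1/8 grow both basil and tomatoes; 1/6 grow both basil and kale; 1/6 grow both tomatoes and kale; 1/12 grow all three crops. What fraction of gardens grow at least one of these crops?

7/8

Apply inclusion-exclusion:
P(≥1) = 11/24 + 5/12 + 3/8 − 1/8 − 1/6 − 1/6 + 1/12 = 7/8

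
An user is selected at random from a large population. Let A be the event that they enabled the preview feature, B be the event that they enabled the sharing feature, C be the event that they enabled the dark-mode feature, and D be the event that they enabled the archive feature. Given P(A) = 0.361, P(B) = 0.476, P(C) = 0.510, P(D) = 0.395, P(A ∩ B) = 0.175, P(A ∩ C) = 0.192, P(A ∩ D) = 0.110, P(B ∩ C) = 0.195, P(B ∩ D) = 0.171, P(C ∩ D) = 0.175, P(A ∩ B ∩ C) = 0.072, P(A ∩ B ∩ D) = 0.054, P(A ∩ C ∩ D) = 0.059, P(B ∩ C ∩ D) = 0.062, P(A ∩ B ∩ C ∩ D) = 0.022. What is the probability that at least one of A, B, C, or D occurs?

0.949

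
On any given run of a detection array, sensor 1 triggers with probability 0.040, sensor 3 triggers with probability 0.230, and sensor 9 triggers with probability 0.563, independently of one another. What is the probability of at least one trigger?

Since the events are independent, P(none) is the product of the individual non-occurrence probabilities.
P(none) = (1 − 0.040) × (1 − 0.230) × (1 − 0.563) = 0.960 × 0.770 × 0.437 = 0.3230304
P(at least one) = 1 − 0.3230304 = 0.6769696

0.6769696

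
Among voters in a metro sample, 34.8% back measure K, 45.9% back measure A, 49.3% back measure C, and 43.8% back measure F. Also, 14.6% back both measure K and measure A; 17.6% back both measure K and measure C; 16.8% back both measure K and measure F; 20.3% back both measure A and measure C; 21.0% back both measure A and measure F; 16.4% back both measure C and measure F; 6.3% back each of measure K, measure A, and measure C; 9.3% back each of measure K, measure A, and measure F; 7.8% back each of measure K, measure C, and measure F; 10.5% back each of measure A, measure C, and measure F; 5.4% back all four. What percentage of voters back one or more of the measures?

95.6%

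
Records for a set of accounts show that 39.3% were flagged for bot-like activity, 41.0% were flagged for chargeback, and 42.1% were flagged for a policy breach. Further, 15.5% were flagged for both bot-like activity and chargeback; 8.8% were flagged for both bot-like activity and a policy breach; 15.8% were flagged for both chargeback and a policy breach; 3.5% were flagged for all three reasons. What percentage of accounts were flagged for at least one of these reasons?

P(union) = 39.3 + 41.0 + 42.1 − 15.5 − 8.8 − 15.8 + 3.5 = 85.8%

85.8%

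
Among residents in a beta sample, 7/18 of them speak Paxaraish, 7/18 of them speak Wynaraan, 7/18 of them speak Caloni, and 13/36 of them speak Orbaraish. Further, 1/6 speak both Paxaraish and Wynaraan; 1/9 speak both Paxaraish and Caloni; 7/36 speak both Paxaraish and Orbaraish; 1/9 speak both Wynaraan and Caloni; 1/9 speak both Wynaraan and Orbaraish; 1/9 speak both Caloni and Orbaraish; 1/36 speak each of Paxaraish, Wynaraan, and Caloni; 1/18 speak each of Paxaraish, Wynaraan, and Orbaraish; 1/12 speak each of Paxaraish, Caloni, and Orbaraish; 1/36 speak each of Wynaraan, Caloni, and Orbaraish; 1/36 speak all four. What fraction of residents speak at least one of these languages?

P(≥1) = 7/18 + 7/18 + 7/18 + 13/36 − 1/6 − 1/9 − 7/36 − 1/9 − 1/9 − 1/9 + 1/36 + 1/18 + 1/12 + 1/36 − 1/36 = 8/9

8/9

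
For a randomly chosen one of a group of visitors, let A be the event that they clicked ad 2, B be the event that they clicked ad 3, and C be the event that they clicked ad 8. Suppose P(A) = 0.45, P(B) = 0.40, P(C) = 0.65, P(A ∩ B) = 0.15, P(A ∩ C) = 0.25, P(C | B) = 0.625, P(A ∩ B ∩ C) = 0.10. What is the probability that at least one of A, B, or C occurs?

0.95

P(B ∩ C) = P(B)·P(C|B) = 0.40 × 0.625 = 0.25
Using inclusion–exclusion:
P(A ∪ B ∪ C) = 0.45 + 0.40 + 0.65 − 0.15 − 0.25 − 0.25 + 0.10 = 0.95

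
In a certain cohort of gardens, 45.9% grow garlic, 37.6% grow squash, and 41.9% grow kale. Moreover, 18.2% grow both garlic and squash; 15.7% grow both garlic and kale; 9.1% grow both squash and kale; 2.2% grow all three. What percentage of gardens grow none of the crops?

15.4%

P(at least one) = 45.9 + 37.6 + 41.9 − 18.2 − 15.7 − 9.1 + 2.2 = 84.6%
P(none) = 100% − 84.6% = 15.4%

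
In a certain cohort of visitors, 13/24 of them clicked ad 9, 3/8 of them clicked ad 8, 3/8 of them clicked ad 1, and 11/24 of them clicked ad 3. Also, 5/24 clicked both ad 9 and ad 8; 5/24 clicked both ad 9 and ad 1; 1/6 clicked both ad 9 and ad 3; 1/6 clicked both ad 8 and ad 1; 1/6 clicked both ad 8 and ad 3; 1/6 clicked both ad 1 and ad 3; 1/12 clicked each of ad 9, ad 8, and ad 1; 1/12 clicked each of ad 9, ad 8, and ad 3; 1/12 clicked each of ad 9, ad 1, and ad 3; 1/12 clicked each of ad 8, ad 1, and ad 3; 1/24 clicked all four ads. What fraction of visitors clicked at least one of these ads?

23/24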